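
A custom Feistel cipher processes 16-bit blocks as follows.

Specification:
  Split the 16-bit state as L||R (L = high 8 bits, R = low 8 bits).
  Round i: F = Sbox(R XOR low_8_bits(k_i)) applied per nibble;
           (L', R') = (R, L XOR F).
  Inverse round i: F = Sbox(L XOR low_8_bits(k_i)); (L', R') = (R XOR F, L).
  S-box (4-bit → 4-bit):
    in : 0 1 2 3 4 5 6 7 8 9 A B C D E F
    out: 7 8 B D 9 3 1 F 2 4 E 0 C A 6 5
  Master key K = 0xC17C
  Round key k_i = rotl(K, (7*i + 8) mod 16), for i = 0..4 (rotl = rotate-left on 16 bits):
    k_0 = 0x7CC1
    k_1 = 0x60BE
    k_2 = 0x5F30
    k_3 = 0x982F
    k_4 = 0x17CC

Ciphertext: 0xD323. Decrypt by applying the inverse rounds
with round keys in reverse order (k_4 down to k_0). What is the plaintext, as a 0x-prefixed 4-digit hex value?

s_0 = ciphertext = 0xD323
s_1 = InvRound(s_0, k_4) = 0xA6D3
s_2 = InvRound(s_1, k_3) = 0xF7A6
s_3 = InvRound(s_2, k_2) = 0x69F7
s_4 = InvRound(s_3, k_1) = 0x5869
s_5 = InvRound(s_4, k_0) = 0x2D58

0x2D58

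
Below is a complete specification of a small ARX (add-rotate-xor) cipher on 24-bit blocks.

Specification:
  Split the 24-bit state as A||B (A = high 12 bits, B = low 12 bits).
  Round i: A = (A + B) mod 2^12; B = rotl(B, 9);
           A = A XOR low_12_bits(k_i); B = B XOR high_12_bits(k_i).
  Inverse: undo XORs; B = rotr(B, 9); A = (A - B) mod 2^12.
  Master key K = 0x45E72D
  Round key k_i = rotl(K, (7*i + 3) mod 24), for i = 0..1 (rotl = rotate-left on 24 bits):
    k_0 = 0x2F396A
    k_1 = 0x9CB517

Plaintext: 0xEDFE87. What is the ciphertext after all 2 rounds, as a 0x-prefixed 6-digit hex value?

s_0 = plaintext = 0xEDFE87
s_1 = Round(s_0, k_0) = 0x40CD23
s_2 = Round(s_1, k_1) = 0x438E6F

0x438E6F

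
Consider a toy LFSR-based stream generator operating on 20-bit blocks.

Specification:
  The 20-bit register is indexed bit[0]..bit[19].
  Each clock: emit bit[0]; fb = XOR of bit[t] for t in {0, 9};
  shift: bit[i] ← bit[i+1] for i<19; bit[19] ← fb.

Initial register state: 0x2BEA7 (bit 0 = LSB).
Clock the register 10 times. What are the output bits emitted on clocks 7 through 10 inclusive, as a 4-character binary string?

reg_0 = 0x2BEA7
clock 1: out=1, reg = 0x15F53
clock 2: out=1, reg = 0x0AFA9
clock 3: out=1, reg = 0x057D4
clock 4: out=0, reg = 0x82BEA
clock 5: out=0, reg = 0xC15F5
clock 6: out=1, reg = 0xE0AFA
clock 7: out=0, reg = 0xF057D
clock 8: out=1, reg = 0xF82BE
clock 9: out=0, reg = 0xFC15F
clock 10: out=1, reg = 0xFE0AF

0101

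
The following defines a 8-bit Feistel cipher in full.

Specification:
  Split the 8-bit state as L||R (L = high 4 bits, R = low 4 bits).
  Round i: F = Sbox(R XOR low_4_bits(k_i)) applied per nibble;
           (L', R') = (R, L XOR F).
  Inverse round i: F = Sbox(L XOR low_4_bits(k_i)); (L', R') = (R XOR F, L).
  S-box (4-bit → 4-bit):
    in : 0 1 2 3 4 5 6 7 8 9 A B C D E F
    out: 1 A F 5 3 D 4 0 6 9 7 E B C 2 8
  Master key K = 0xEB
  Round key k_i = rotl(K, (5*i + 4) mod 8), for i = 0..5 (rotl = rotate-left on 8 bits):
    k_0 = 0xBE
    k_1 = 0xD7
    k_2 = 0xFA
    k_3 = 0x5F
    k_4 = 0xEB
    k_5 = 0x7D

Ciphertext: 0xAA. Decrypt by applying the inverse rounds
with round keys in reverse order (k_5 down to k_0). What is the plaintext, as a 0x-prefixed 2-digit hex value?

s_0 = ciphertext = 0xAA
s_1 = InvRound(s_0, k_5) = 0xAA
s_2 = InvRound(s_1, k_4) = 0x0A
s_3 = InvRound(s_2, k_3) = 0x20
s_4 = InvRound(s_3, k_2) = 0x62
s_5 = InvRound(s_4, k_1) = 0x86
s_6 = InvRound(s_5, k_0) = 0x28

0x28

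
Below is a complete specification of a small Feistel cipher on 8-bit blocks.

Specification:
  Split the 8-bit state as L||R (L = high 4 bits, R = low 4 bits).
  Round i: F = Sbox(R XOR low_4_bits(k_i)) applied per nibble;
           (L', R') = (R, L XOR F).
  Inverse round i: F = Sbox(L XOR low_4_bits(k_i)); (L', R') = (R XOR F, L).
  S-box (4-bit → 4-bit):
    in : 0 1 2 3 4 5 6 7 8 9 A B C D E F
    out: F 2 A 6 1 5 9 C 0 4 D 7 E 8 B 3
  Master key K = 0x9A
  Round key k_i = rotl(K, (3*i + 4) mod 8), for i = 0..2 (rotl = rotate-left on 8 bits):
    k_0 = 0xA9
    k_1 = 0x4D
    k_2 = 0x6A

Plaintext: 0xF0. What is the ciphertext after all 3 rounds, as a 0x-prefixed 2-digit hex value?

s_0 = plaintext = 0xF0
s_1 = Round(s_0, k_0) = 0x0B
s_2 = Round(s_1, k_1) = 0xB9
s_3 = Round(s_2, k_2) = 0x9D

0x9D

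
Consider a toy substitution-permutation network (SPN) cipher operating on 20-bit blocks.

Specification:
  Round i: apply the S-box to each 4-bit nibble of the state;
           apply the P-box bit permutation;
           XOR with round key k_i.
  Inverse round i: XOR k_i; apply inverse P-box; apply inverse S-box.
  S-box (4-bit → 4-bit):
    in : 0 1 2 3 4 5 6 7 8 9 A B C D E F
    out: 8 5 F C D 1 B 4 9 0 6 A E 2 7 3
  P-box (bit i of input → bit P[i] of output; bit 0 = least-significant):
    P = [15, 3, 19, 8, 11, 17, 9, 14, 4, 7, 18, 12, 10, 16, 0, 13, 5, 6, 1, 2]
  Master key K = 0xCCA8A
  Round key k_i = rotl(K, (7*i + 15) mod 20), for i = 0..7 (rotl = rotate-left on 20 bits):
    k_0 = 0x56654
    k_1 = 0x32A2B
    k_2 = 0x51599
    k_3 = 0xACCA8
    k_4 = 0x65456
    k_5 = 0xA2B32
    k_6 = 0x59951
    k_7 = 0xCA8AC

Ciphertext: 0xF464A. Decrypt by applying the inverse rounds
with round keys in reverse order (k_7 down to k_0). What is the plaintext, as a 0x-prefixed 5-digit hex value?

s_0 = ciphertext = 0xF464A
s_1 = InvRound(s_0, k_7) = 0x26D25
s_2 = InvRound(s_1, k_6) = 0x664B5
s_3 = InvRound(s_2, k_5) = 0x31A43
s_4 = InvRound(s_3, k_4) = 0x0E149
s_5 = InvRound(s_4, k_3) = 0xF4DF3
s_6 = InvRound(s_5, k_2) = 0xE906A
s_7 = InvRound(s_6, k_1) = 0xDC311
s_8 = InvRound(s_7, k_0) = 0xB4994

0xB4994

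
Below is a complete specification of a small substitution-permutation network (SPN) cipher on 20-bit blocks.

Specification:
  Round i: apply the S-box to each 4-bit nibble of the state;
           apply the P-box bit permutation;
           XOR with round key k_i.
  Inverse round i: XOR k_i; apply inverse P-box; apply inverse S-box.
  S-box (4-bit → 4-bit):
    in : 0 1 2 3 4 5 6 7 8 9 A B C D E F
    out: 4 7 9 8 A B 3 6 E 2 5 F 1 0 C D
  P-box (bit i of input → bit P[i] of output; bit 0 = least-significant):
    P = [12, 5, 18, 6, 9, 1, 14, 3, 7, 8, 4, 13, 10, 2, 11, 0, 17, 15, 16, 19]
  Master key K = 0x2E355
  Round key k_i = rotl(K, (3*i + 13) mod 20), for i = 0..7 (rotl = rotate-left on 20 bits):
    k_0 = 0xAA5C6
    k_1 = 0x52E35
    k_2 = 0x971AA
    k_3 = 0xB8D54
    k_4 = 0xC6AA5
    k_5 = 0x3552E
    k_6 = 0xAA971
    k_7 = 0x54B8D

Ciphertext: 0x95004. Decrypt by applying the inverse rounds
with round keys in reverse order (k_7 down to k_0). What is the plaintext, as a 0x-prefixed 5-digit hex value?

0xB089E

s_0 = ciphertext = 0x95004
s_1 = InvRound(s_0, k_7) = 0x3E62A
s_2 = InvRound(s_1, k_6) = 0xEF7B3
s_3 = InvRound(s_2, k_5) = 0x84F20
s_4 = InvRound(s_3, k_4) = 0xD55D0
s_5 = InvRound(s_4, k_3) = 0x67C0A
s_6 = InvRound(s_5, k_2) = 0xFA6D7
s_7 = InvRound(s_6, k_1) = 0x50C94
s_8 = InvRound(s_7, k_0) = 0xB089E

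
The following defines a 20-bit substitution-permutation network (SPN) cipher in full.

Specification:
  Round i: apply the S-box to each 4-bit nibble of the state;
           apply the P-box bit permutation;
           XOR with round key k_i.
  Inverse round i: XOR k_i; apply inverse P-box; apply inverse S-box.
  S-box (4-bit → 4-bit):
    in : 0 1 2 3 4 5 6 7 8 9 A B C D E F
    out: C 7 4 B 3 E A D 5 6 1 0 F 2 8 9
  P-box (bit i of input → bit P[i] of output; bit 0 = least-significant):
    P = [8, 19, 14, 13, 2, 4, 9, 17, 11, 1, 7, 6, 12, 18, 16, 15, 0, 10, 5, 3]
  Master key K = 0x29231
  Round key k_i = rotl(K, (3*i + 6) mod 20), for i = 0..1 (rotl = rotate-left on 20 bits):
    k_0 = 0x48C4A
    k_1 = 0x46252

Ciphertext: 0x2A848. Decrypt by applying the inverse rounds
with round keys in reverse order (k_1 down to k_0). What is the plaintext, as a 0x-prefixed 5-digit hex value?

0xEEA65

s_0 = ciphertext = 0x2A848
s_1 = InvRound(s_0, k_1) = 0xE6452
s_2 = InvRound(s_1, k_0) = 0xEEA65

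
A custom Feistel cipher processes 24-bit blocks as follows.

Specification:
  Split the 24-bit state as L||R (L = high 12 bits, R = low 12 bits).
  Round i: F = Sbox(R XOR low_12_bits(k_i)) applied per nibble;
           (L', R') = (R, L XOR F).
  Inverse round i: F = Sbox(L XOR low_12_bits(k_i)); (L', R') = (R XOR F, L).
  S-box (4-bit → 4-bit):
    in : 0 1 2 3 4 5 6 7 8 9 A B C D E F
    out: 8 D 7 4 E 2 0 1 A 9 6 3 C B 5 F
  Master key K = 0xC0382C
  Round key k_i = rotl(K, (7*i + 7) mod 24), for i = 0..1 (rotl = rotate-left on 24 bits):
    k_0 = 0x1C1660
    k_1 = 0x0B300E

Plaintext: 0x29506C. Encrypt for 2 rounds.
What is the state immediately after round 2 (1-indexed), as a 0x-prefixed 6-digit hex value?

s_0 = plaintext = 0x29506C
s_1 = Round(s_0, k_0) = 0x06C219
s_2 = Round(s_1, k_1) = 0x2197BD

0x2197BD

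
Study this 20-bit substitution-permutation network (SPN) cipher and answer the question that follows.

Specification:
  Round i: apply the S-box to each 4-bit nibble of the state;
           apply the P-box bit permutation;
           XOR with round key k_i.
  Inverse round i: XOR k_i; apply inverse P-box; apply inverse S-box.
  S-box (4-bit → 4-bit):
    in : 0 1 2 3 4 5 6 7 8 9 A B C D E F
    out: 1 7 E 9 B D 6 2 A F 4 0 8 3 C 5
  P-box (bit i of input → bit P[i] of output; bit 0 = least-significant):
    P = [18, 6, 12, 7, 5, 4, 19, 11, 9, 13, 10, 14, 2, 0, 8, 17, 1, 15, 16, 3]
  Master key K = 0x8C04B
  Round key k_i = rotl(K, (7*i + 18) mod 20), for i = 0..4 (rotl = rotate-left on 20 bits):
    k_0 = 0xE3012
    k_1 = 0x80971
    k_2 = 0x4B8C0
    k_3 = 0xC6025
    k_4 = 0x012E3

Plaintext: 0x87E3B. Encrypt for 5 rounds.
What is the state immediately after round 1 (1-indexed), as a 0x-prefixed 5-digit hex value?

s_0 = plaintext = 0x87E3B
s_1 = Round(s_0, k_0) = 0xEFC3B
s_2 = Round(s_1, k_1) = 0x9405D
s_3 = Round(s_2, k_2) = 0xB32AF
s_4 = Round(s_3, k_3) = 0x21421
s_5 = Round(s_4, k_4) = 0xDE9BE

0xEFC3B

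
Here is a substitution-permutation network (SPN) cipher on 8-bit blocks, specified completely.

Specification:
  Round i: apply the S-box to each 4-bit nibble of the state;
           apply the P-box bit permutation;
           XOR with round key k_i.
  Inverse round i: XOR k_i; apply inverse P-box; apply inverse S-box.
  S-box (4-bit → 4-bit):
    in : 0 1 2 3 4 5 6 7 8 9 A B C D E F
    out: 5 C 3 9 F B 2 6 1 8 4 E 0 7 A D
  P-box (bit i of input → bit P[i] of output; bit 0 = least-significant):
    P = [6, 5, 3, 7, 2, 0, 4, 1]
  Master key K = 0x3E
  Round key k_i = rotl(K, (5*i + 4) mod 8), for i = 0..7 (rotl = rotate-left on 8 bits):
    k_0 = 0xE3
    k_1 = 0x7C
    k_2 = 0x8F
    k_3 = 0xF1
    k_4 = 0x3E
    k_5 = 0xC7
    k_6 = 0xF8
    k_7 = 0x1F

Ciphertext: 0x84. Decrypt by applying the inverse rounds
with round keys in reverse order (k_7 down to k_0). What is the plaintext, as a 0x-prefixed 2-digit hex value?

s_0 = ciphertext = 0x84
s_1 = InvRound(s_0, k_7) = 0xB1
s_2 = InvRound(s_1, k_6) = 0x60
s_3 = InvRound(s_2, k_5) = 0x5E
s_4 = InvRound(s_3, k_4) = 0xC2
s_5 = InvRound(s_4, k_3) = 0xB6
s_6 = InvRound(s_5, k_2) = 0x77
s_7 = InvRound(s_6, k_1) = 0xEA
s_8 = InvRound(s_7, k_0) = 0x6A

0x6A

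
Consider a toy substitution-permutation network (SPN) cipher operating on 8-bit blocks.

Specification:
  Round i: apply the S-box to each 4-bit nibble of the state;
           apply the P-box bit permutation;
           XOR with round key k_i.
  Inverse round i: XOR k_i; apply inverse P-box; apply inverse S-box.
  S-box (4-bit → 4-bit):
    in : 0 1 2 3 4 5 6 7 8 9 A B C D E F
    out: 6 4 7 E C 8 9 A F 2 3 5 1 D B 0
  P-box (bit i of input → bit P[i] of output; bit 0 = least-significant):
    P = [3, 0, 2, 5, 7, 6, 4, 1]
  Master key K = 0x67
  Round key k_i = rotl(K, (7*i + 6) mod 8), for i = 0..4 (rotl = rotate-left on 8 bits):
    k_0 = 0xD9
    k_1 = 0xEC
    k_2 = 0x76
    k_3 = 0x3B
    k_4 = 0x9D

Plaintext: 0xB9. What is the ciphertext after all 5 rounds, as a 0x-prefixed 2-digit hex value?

0x0D

s_0 = plaintext = 0xB9
s_1 = Round(s_0, k_0) = 0x48
s_2 = Round(s_1, k_1) = 0xD3
s_3 = Round(s_2, k_2) = 0xC1
s_4 = Round(s_3, k_3) = 0xBF
s_5 = Round(s_4, k_4) = 0x0D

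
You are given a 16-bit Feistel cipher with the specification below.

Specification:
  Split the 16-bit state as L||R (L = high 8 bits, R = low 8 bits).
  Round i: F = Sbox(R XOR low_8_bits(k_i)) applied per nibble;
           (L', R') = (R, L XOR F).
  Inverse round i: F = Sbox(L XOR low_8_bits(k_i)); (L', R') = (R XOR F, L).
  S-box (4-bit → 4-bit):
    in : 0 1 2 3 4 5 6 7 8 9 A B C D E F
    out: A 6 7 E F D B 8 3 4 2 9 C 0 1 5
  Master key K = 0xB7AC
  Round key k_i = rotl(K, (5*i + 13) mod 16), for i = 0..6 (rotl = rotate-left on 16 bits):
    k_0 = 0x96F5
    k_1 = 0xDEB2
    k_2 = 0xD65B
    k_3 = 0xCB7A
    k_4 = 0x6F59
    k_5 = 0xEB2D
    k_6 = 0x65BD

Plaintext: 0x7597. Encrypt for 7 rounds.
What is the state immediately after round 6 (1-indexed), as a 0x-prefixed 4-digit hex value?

0xABD8

s_0 = plaintext = 0x7597
s_1 = Round(s_0, k_0) = 0x97C2
s_2 = Round(s_1, k_1) = 0xC21D
s_3 = Round(s_2, k_2) = 0x1D39
s_4 = Round(s_3, k_3) = 0x39E3
s_5 = Round(s_4, k_4) = 0xE3AB
s_6 = Round(s_5, k_5) = 0xABD8
s_7 = Round(s_6, k_6) = 0xD816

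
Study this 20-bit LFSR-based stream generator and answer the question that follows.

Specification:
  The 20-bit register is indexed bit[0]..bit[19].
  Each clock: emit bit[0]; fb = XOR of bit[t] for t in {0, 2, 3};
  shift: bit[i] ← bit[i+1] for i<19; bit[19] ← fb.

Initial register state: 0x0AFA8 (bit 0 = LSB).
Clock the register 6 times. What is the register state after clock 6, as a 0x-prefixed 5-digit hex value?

reg_0 = 0x0AFA8
clock 1: out=0, reg = 0x857D4
clock 2: out=0, reg = 0xC2BEA
clock 3: out=0, reg = 0xE15F5
clock 4: out=1, reg = 0x70AFA
clock 5: out=0, reg = 0xB857D
clock 6: out=1, reg = 0xDC2BE

0xDC2BE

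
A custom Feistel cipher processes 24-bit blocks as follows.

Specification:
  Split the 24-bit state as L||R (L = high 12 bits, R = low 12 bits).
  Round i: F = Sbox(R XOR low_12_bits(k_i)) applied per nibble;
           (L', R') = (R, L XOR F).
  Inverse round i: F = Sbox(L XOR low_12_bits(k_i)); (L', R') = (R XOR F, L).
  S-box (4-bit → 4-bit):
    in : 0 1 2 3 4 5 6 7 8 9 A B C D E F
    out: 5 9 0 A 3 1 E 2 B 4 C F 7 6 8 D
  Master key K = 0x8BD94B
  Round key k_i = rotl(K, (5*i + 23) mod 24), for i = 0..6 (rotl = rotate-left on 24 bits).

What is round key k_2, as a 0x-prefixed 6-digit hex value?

0xB29717

K = 0x8BD94B
k_0 = rotl(K, (5*0+23) mod 24) = rotl(K, 23) = 0xC5ECA5
k_1 = rotl(K, (5*1+23) mod 24) = rotl(K, 4) = 0xBD94B8
k_2 = rotl(K, (5*2+23) mod 24) = rotl(K, 9) = 0xB29717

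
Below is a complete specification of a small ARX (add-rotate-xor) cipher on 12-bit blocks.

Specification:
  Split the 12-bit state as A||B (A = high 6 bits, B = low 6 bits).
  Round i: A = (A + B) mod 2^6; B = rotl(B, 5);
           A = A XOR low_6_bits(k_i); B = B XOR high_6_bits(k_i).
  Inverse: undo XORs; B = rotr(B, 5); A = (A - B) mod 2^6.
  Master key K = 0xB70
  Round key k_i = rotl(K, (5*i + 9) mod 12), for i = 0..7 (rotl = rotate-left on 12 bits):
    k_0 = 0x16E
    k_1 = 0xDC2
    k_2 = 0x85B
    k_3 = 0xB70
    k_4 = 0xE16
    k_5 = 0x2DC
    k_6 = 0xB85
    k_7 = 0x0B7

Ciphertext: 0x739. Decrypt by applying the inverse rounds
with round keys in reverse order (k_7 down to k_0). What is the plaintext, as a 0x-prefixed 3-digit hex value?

0xE67

s_0 = ciphertext = 0x739
s_1 = InvRound(s_0, k_7) = 0xD37
s_2 = InvRound(s_1, k_6) = 0xFF2
s_3 = InvRound(s_2, k_5) = 0xC33
s_4 = InvRound(s_3, k_4) = 0x416
s_5 = InvRound(s_4, k_3) = 0xA77
s_6 = InvRound(s_5, k_2) = 0x1AC
s_7 = InvRound(s_6, k_1) = 0x3B6
s_8 = InvRound(s_7, k_0) = 0xE67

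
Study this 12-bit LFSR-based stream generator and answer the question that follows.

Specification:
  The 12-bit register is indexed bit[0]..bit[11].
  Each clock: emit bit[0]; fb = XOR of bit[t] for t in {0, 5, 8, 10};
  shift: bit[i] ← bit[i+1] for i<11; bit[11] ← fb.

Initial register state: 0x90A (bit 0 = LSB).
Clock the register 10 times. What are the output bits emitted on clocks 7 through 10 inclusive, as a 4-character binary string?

reg_0 = 0x90A
clock 1: out=0, reg = 0xC85
clock 2: out=1, reg = 0x642
clock 3: out=0, reg = 0xB21
clock 4: out=1, reg = 0xD90
clock 5: out=0, reg = 0x6C8
clock 6: out=0, reg = 0xB64
clock 7: out=0, reg = 0x5B2
clock 8: out=0, reg = 0xAD9
clock 9: out=1, reg = 0xD6C
clock 10: out=0, reg = 0xEB6

0010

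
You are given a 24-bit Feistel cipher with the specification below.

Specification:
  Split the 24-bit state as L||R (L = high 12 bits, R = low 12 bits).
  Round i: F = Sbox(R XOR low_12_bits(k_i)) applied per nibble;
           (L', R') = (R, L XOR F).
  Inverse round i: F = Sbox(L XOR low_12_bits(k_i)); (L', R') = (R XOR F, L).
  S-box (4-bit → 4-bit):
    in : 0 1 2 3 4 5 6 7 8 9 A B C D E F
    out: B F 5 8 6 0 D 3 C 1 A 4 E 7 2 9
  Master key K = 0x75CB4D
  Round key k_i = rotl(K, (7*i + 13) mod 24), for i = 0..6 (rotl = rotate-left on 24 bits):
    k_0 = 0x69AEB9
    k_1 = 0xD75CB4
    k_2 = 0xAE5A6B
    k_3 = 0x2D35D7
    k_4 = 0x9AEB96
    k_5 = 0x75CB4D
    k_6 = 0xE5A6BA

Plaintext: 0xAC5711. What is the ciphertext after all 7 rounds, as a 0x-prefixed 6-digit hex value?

0xD49229

s_0 = plaintext = 0xAC5711
s_1 = Round(s_0, k_0) = 0x711B69
s_2 = Round(s_1, k_1) = 0xB69466
s_3 = Round(s_2, k_2) = 0x4669DE
s_4 = Round(s_3, k_3) = 0x9DEAD7
s_5 = Round(s_4, k_4) = 0xAD76B1
s_6 = Round(s_5, k_5) = 0x6B1D49
s_7 = Round(s_6, k_6) = 0xD49229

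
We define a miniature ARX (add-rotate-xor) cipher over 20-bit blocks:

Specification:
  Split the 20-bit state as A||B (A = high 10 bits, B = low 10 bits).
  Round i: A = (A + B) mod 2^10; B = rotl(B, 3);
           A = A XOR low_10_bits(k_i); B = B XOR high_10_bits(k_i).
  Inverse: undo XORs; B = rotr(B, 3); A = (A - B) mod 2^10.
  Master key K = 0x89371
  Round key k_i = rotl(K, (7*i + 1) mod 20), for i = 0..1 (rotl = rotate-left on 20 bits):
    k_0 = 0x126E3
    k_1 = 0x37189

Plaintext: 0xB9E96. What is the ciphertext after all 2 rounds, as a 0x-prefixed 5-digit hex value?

s_0 = plaintext = 0xB9E96
s_1 = Round(s_0, k_0) = 0xE78FC
s_2 = Round(s_1, k_1) = 0x44F3D

0x44F3D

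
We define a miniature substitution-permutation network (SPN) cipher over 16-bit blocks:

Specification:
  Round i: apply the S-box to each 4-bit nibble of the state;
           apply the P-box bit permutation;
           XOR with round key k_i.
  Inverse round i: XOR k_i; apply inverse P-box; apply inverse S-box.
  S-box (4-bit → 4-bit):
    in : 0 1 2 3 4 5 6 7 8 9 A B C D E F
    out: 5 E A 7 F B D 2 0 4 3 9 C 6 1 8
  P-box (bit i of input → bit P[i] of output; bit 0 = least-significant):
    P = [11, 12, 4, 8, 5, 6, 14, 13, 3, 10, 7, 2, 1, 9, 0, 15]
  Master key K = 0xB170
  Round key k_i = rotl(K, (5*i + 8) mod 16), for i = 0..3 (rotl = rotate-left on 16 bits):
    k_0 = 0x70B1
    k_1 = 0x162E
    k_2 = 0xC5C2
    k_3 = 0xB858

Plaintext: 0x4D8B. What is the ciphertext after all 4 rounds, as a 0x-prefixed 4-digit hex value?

0xA2AB

s_0 = plaintext = 0x4D8B
s_1 = Round(s_0, k_0) = 0xFF32
s_2 = Round(s_1, k_1) = 0xC74A
s_3 = Round(s_2, k_2) = 0x39A3
s_4 = Round(s_3, k_3) = 0xA2AB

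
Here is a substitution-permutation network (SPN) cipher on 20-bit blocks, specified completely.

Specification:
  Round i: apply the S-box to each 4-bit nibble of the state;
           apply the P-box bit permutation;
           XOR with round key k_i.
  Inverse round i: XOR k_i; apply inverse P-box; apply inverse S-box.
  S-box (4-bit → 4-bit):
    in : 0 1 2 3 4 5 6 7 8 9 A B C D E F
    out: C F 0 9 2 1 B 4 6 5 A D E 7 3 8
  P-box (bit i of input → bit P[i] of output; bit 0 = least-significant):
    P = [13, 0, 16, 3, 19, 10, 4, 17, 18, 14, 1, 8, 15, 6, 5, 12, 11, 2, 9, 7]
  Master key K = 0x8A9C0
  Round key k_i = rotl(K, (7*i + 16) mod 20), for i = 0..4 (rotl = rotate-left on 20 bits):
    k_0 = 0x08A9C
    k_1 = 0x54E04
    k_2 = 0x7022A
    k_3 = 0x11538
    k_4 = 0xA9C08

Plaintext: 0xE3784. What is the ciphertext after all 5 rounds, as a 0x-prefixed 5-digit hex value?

0xA2AB0

s_0 = plaintext = 0xE3784
s_1 = Round(s_0, k_0) = 0x0168B
s_2 = Round(s_1, k_1) = 0x0B9FC
s_3 = Round(s_2, k_2) = 0x09081
s_4 = Round(s_3, k_3) = 0x0B283
s_5 = Round(s_4, k_4) = 0xA2AB0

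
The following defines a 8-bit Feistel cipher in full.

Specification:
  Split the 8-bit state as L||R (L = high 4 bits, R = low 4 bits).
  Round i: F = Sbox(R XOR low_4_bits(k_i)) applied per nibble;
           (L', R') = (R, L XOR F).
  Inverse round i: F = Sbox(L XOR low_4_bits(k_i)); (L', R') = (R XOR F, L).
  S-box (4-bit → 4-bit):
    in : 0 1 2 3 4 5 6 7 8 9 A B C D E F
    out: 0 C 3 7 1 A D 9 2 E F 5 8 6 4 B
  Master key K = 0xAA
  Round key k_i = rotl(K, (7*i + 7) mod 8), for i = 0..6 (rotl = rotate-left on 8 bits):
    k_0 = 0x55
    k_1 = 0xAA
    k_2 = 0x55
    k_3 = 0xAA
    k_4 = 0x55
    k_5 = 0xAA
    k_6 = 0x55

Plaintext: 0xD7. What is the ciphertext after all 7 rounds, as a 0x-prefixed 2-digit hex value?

s_0 = plaintext = 0xD7
s_1 = Round(s_0, k_0) = 0x7E
s_2 = Round(s_1, k_1) = 0xE6
s_3 = Round(s_2, k_2) = 0x69
s_4 = Round(s_3, k_3) = 0x91
s_5 = Round(s_4, k_4) = 0x18
s_6 = Round(s_5, k_5) = 0x82
s_7 = Round(s_6, k_6) = 0x21

0x21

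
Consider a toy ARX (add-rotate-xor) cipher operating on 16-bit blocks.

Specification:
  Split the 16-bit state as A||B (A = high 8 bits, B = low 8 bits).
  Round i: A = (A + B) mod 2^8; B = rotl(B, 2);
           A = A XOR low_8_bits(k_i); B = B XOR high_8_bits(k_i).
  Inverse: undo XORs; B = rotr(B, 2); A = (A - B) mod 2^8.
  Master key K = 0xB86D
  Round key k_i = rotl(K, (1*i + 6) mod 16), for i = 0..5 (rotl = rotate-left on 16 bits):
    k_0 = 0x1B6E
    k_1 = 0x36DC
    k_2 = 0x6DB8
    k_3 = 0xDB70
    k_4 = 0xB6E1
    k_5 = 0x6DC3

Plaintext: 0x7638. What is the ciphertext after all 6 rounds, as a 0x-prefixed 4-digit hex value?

0x3E88

s_0 = plaintext = 0x7638
s_1 = Round(s_0, k_0) = 0xC0FB
s_2 = Round(s_1, k_1) = 0x67D9
s_3 = Round(s_2, k_2) = 0xF80A
s_4 = Round(s_3, k_3) = 0x72F3
s_5 = Round(s_4, k_4) = 0x8479
s_6 = Round(s_5, k_5) = 0x3E88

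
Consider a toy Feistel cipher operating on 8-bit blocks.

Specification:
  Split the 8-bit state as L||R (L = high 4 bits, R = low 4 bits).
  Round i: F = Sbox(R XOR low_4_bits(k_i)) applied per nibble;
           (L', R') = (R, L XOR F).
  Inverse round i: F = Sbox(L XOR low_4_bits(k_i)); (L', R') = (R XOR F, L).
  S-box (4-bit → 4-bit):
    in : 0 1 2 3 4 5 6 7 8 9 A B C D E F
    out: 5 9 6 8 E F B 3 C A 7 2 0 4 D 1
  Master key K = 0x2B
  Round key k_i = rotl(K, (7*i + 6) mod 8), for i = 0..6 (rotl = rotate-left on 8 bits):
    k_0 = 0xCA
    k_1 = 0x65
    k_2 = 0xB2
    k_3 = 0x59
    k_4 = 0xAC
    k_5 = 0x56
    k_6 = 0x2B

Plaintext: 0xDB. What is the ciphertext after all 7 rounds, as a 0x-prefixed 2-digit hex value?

0x77

s_0 = plaintext = 0xDB
s_1 = Round(s_0, k_0) = 0xB4
s_2 = Round(s_1, k_1) = 0x42
s_3 = Round(s_2, k_2) = 0x21
s_4 = Round(s_3, k_3) = 0x1E
s_5 = Round(s_4, k_4) = 0xE7
s_6 = Round(s_5, k_5) = 0x77
s_7 = Round(s_6, k_6) = 0x77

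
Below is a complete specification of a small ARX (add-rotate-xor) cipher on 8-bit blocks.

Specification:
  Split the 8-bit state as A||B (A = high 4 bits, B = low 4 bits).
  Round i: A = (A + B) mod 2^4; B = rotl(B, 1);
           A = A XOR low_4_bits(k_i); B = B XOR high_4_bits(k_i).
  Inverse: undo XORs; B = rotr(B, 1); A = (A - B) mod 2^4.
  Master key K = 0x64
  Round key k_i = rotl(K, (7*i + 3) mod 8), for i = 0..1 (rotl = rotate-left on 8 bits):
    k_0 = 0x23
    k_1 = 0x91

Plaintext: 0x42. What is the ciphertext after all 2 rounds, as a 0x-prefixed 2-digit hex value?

s_0 = plaintext = 0x42
s_1 = Round(s_0, k_0) = 0x56
s_2 = Round(s_1, k_1) = 0xA5

0xA5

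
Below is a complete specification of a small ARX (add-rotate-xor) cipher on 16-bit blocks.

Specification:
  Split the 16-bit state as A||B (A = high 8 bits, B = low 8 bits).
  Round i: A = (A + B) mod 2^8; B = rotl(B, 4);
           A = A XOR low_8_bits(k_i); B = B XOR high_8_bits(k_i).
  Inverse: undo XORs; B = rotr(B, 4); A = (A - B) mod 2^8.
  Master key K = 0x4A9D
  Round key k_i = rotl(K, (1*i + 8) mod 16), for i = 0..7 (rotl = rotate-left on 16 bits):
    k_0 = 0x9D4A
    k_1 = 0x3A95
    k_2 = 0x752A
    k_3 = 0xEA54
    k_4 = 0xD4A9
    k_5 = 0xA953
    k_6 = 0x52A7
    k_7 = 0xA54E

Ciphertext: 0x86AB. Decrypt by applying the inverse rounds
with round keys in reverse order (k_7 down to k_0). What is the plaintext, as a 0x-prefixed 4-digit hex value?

s_0 = ciphertext = 0x86AB
s_1 = InvRound(s_0, k_7) = 0xE8E0
s_2 = InvRound(s_1, k_6) = 0x242B
s_3 = InvRound(s_2, k_5) = 0x4F28
s_4 = InvRound(s_3, k_4) = 0x17CF
s_5 = InvRound(s_4, k_3) = 0xF152
s_6 = InvRound(s_5, k_2) = 0x6972
s_7 = InvRound(s_6, k_1) = 0x7884
s_8 = InvRound(s_7, k_0) = 0xA191

0xA191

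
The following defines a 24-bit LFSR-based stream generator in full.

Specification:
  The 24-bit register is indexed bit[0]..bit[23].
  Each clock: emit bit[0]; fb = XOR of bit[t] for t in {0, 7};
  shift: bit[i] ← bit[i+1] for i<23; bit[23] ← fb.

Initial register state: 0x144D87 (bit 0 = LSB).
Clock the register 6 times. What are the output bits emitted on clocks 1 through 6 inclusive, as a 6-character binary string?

111000

reg_0 = 0x144D87
clock 1: out=1, reg = 0x0A26C3
clock 2: out=1, reg = 0x051361
clock 3: out=1, reg = 0x8289B0
clock 4: out=0, reg = 0xC144D8
clock 5: out=0, reg = 0xE0A26C
clock 6: out=0, reg = 0x705136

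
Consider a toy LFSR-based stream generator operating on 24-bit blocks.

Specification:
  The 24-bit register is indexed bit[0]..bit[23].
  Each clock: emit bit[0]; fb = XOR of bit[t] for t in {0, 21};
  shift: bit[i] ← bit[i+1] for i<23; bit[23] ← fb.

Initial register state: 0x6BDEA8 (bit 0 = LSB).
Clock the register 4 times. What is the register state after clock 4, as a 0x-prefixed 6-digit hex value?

reg_0 = 0x6BDEA8
clock 1: out=0, reg = 0xB5EF54
clock 2: out=0, reg = 0xDAF7AA
clock 3: out=0, reg = 0x6D7BD5
clock 4: out=1, reg = 0x36BDEA

0x36BDEA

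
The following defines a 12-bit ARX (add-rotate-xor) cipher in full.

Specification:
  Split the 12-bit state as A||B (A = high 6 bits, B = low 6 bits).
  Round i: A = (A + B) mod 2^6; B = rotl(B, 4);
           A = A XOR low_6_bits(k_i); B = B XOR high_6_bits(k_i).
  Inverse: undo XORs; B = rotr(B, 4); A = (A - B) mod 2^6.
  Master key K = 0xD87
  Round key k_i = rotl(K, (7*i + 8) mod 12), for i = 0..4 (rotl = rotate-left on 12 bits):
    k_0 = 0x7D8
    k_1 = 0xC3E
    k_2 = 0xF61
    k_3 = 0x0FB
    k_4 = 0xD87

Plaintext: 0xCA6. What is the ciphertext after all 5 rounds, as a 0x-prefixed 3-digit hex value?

s_0 = plaintext = 0xCA6
s_1 = Round(s_0, k_0) = 0x036
s_2 = Round(s_1, k_1) = 0x21D
s_3 = Round(s_2, k_2) = 0x12A
s_4 = Round(s_3, k_3) = 0x569
s_5 = Round(s_4, k_4) = 0xE6C

0xE6C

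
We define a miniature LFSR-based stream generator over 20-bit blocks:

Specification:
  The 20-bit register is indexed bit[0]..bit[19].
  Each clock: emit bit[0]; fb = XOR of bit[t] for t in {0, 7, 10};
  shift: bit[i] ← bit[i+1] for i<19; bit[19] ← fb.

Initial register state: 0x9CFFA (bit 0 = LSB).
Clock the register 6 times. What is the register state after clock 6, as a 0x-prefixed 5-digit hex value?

0x5A73F

reg_0 = 0x9CFFA
clock 1: out=0, reg = 0x4E7FD
clock 2: out=1, reg = 0xA73FE
clock 3: out=0, reg = 0xD39FF
clock 4: out=1, reg = 0x69CFF
clock 5: out=1, reg = 0xB4E7F
clock 6: out=1, reg = 0x5A73F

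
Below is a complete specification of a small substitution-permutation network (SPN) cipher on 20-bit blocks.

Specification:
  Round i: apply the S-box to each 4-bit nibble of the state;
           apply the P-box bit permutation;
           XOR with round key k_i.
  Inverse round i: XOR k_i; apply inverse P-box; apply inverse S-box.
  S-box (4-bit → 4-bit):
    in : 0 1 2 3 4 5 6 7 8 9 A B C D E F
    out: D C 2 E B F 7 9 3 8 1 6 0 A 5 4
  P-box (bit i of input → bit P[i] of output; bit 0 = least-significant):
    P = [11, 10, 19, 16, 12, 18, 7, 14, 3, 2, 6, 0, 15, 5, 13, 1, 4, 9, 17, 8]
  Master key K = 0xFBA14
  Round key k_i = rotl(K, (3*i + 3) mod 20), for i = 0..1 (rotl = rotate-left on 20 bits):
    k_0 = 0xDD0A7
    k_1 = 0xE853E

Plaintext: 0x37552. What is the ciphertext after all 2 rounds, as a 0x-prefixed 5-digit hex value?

s_0 = plaintext = 0x37552
s_1 = Round(s_0, k_0) = 0xB0768
s_2 = Round(s_1, k_1) = 0x83BB5

0x83BB5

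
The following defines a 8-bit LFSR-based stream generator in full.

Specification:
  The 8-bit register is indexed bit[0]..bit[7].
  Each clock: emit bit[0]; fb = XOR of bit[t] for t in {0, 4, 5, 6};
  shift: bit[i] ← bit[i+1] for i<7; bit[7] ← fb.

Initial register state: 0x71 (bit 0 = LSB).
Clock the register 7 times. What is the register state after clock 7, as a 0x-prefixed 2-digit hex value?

0x08

reg_0 = 0x71
clock 1: out=1, reg = 0x38
clock 2: out=0, reg = 0x1C
clock 3: out=0, reg = 0x8E
clock 4: out=0, reg = 0x47
clock 5: out=1, reg = 0x23
clock 6: out=1, reg = 0x11
clock 7: out=1, reg = 0x08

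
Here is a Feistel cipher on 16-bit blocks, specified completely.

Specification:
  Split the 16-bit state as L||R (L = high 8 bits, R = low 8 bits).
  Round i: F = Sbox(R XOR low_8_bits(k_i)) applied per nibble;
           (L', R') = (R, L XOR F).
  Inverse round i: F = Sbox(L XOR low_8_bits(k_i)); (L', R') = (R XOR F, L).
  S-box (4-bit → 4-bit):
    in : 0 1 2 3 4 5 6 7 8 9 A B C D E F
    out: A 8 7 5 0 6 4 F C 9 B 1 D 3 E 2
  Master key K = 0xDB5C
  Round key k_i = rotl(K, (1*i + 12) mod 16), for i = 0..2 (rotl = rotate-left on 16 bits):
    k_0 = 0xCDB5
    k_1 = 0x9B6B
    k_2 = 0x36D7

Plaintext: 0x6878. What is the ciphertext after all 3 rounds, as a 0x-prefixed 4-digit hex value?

0x422D

s_0 = plaintext = 0x6878
s_1 = Round(s_0, k_0) = 0x78BB
s_2 = Round(s_1, k_1) = 0xBB42
s_3 = Round(s_2, k_2) = 0x422D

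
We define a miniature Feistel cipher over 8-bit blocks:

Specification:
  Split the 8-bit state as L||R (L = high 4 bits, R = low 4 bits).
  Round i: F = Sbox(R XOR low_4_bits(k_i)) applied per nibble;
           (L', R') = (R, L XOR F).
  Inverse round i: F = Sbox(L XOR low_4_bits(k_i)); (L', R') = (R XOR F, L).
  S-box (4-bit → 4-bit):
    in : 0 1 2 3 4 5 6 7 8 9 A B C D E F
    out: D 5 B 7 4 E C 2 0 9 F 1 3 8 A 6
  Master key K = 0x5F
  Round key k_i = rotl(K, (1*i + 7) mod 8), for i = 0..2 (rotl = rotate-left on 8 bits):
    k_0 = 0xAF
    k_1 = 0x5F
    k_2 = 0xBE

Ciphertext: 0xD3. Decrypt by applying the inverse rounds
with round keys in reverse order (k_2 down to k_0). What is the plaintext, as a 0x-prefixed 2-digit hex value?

0x3C

s_0 = ciphertext = 0xD3
s_1 = InvRound(s_0, k_2) = 0x4D
s_2 = InvRound(s_1, k_1) = 0xC4
s_3 = InvRound(s_2, k_0) = 0x3C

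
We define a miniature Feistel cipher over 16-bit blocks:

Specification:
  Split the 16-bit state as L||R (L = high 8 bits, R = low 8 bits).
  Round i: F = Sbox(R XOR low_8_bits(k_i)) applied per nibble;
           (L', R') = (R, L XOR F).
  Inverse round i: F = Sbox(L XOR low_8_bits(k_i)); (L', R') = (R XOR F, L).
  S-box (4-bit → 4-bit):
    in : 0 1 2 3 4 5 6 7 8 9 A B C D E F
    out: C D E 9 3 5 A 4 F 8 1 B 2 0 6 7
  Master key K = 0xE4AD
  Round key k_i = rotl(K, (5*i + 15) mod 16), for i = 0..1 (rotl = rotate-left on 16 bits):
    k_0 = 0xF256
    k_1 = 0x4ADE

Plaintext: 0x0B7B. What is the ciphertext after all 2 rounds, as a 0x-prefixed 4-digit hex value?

s_0 = plaintext = 0x0B7B
s_1 = Round(s_0, k_0) = 0x7BEB
s_2 = Round(s_1, k_1) = 0xEBEE

0xEBEE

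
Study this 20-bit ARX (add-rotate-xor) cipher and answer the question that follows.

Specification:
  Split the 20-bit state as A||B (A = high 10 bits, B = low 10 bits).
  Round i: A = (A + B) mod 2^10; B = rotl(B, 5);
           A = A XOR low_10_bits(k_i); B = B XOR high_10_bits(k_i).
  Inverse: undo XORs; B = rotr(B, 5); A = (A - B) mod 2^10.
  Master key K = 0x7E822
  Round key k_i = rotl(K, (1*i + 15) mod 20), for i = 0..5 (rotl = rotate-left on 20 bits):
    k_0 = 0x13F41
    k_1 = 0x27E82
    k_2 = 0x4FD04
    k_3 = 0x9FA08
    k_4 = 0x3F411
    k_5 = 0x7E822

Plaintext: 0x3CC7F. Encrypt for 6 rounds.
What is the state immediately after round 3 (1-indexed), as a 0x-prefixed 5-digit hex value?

0x56D77

s_0 = plaintext = 0x3CC7F
s_1 = Round(s_0, k_0) = 0x8CFAC
s_2 = Round(s_1, k_1) = 0xD7502
s_3 = Round(s_2, k_2) = 0x56D77
s_4 = Round(s_3, k_3) = 0x36895
s_5 = Round(s_4, k_4) = 0x5FA59
s_6 = Round(s_5, k_5) = 0xFD6C8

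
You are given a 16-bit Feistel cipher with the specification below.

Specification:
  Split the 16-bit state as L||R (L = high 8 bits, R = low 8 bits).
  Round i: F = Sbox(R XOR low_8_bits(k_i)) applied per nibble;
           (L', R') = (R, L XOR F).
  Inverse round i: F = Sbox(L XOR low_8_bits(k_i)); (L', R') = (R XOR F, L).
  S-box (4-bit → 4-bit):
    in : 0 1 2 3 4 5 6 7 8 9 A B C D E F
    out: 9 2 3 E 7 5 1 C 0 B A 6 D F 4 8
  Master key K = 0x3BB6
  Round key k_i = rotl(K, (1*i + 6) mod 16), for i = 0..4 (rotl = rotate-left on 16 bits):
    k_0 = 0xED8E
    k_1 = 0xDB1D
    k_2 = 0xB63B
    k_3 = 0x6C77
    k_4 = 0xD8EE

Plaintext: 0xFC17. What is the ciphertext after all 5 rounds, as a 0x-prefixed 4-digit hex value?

0xCFB4

s_0 = plaintext = 0xFC17
s_1 = Round(s_0, k_0) = 0x1747
s_2 = Round(s_1, k_1) = 0x474D
s_3 = Round(s_2, k_2) = 0x4D86
s_4 = Round(s_3, k_3) = 0x86CF
s_5 = Round(s_4, k_4) = 0xCFB4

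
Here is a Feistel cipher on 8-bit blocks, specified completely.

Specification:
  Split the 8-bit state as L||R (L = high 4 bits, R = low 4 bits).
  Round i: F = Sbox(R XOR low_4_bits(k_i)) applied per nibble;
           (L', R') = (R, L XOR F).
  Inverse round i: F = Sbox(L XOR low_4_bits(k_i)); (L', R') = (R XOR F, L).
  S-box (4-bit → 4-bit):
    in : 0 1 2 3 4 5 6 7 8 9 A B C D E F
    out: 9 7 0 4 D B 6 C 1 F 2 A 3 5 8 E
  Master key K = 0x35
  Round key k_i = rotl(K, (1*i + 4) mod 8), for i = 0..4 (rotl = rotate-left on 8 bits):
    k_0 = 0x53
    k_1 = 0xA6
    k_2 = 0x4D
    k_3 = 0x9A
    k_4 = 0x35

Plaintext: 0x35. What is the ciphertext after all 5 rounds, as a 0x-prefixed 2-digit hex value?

s_0 = plaintext = 0x35
s_1 = Round(s_0, k_0) = 0x55
s_2 = Round(s_1, k_1) = 0x51
s_3 = Round(s_2, k_2) = 0x16
s_4 = Round(s_3, k_3) = 0x62
s_5 = Round(s_4, k_4) = 0x2A

0x2A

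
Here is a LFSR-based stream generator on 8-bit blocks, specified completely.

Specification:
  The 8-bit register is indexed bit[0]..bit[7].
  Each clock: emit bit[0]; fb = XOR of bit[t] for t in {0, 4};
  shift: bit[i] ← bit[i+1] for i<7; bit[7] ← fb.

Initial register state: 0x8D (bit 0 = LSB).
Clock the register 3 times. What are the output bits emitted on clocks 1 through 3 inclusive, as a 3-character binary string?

101

reg_0 = 0x8D
clock 1: out=1, reg = 0xC6
clock 2: out=0, reg = 0x63
clock 3: out=1, reg = 0xB1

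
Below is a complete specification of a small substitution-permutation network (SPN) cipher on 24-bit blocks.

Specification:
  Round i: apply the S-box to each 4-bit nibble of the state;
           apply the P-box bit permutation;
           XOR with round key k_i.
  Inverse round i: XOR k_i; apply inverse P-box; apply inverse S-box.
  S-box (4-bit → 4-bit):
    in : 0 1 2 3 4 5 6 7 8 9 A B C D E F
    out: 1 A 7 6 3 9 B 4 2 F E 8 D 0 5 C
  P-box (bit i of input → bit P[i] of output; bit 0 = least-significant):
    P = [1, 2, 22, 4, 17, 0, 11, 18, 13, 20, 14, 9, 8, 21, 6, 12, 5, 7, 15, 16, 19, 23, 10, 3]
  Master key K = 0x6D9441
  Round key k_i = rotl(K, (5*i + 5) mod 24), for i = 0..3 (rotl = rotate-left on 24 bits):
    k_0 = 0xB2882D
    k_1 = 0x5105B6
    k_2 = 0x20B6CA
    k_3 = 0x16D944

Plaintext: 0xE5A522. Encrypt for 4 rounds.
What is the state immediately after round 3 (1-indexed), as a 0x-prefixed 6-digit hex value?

s_0 = plaintext = 0xE5A522
s_1 = Round(s_0, k_0) = 0xD9B64A
s_2 = Round(s_1, k_1) = 0x02B703
s_3 = Round(s_2, k_2) = 0x6A666E
s_4 = Round(s_3, k_3) = 0xE96ACF

0x6A666E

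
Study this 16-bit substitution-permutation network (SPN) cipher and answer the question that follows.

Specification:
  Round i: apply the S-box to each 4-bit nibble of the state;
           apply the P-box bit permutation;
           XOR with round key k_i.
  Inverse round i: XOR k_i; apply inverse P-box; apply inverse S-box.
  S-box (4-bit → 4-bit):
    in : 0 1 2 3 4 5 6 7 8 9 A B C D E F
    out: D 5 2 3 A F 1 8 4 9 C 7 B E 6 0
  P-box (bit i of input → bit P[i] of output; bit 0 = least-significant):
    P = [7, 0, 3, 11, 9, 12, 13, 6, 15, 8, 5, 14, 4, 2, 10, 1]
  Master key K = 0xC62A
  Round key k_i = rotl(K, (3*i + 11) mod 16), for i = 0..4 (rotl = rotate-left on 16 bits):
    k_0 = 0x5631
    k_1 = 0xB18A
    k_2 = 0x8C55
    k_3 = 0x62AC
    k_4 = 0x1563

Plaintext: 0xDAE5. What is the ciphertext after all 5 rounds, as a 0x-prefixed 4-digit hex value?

s_0 = plaintext = 0xDAE5
s_1 = Round(s_0, k_0) = 0x2A9E
s_2 = Round(s_1, k_1) = 0xF3E7
s_3 = Round(s_2, k_2) = 0x3555
s_4 = Round(s_3, k_3) = 0x9951
s_5 = Round(s_4, k_4) = 0xE7B9

0xE7B9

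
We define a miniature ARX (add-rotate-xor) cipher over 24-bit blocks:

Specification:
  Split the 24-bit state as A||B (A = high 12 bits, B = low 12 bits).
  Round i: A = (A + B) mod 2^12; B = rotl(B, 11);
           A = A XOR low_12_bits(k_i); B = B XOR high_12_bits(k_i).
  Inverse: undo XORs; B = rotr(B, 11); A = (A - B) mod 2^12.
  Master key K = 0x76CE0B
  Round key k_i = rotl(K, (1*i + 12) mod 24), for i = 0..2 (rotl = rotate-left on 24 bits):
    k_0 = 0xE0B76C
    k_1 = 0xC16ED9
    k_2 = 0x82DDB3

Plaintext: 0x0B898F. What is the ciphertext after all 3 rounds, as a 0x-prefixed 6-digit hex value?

s_0 = plaintext = 0x0B898F
s_1 = Round(s_0, k_0) = 0xD2B2CC
s_2 = Round(s_1, k_1) = 0x12ED70
s_3 = Round(s_2, k_2) = 0x32DE95

0x32DE95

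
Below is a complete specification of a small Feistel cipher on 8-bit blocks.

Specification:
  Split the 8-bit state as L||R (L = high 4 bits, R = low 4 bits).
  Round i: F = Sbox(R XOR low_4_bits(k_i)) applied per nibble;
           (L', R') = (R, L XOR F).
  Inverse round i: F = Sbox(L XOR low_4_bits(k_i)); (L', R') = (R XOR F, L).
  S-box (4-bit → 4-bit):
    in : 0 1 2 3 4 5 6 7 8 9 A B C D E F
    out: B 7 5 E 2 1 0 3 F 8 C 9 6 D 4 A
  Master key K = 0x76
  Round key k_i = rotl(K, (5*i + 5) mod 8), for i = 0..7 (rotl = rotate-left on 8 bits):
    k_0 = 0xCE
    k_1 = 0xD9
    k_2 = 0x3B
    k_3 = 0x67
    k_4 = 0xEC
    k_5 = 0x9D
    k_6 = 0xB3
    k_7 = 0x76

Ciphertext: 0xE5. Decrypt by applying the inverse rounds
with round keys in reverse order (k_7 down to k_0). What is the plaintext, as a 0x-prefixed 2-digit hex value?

s_0 = ciphertext = 0xE5
s_1 = InvRound(s_0, k_7) = 0xAE
s_2 = InvRound(s_1, k_6) = 0x6A
s_3 = InvRound(s_2, k_5) = 0x36
s_4 = InvRound(s_3, k_4) = 0xC3
s_5 = InvRound(s_4, k_3) = 0xAC
s_6 = InvRound(s_5, k_2) = 0xBA
s_7 = InvRound(s_6, k_1) = 0xFB
s_8 = InvRound(s_7, k_0) = 0xCF

0xCF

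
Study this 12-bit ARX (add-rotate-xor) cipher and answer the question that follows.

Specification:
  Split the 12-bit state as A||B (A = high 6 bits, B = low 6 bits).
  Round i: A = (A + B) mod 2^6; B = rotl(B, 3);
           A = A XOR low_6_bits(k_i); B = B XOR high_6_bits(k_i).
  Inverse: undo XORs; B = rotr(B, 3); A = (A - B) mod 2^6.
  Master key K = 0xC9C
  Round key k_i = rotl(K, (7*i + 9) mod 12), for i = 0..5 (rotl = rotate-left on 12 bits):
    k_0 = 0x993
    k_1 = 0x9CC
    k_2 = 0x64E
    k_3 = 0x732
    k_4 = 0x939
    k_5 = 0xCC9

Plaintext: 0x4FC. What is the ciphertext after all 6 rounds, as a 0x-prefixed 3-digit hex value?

s_0 = plaintext = 0x4FC
s_1 = Round(s_0, k_0) = 0x701
s_2 = Round(s_1, k_1) = 0x46F
s_3 = Round(s_2, k_2) = 0x3A4
s_4 = Round(s_3, k_3) = 0x038
s_5 = Round(s_4, k_4) = 0x063
s_6 = Round(s_5, k_5) = 0xB6F

0xB6F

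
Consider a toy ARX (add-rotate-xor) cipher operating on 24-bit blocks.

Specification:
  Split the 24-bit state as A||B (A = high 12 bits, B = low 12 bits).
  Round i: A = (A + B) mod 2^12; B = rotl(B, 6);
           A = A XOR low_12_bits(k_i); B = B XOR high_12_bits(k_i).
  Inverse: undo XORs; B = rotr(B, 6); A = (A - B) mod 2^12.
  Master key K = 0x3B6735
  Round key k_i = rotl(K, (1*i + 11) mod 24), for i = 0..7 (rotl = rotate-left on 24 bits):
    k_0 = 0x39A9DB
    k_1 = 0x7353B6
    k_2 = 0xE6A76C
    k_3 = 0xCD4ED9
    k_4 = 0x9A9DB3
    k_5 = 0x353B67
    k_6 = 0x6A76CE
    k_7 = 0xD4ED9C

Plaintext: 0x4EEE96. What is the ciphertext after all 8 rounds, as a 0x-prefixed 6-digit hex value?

s_0 = plaintext = 0x4EEE96
s_1 = Round(s_0, k_0) = 0xA5F620
s_2 = Round(s_1, k_1) = 0x3C9F2D
s_3 = Round(s_2, k_2) = 0x59A516
s_4 = Round(s_3, k_3) = 0x469940
s_5 = Round(s_4, k_4) = 0x01A98C
s_6 = Round(s_5, k_5) = 0x2C1075
s_7 = Round(s_6, k_6) = 0x5F8BE6
s_8 = Round(s_7, k_7) = 0xC424E1

0xC424E1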